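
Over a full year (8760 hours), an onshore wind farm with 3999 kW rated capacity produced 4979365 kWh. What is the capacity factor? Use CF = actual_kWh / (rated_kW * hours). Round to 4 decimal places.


Capacity factor = actual output / maximum possible output
Maximum possible = rated * hours = 3999 * 8760 = 35031240 kWh
CF = 4979365 / 35031240
CF = 0.1421

0.1421


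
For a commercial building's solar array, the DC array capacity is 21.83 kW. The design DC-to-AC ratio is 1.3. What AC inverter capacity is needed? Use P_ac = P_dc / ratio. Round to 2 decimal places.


The inverter AC capacity is determined by the DC/AC ratio.
Given: P_dc = 21.83 kW, DC/AC ratio = 1.3
P_ac = P_dc / ratio = 21.83 / 1.3
P_ac = 16.79 kW

16.79


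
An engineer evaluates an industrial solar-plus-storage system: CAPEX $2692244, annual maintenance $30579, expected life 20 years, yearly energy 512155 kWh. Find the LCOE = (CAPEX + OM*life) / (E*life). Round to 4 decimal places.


Total cost = CAPEX + OM * lifetime = 2692244 + 30579 * 20 = 2692244 + 611580 = 3303824
Total generation = annual * lifetime = 512155 * 20 = 10243100 kWh
LCOE = 3303824 / 10243100
LCOE = 0.3225 $/kWh

0.3225


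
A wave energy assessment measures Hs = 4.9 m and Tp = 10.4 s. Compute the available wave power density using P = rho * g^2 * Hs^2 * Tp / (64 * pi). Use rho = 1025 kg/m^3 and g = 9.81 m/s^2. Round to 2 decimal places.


Apply wave power formula:
  g^2 = 9.81^2 = 96.2361
  Hs^2 = 4.9^2 = 24.01
  Numerator = rho * g^2 * Hs^2 * Tp = 1025 * 96.2361 * 24.01 * 10.4 = 24631302.59
  Denominator = 64 * pi = 201.0619
  P = 24631302.59 / 201.0619 = 122506.05 W/m

122506.05


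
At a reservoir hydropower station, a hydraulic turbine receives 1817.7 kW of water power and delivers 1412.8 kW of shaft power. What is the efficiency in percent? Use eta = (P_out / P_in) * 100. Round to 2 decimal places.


Turbine efficiency = (output power / input power) * 100
eta = (1412.8 / 1817.7) * 100
eta = 77.72%

77.72


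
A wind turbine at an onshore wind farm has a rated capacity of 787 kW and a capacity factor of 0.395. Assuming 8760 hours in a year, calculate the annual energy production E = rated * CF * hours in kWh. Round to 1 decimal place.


Annual energy = rated_kW * capacity_factor * hours_per_year
Given: P_rated = 787 kW, CF = 0.395, hours = 8760
E = 787 * 0.395 * 8760
E = 2723177.4 kWh

2723177.4


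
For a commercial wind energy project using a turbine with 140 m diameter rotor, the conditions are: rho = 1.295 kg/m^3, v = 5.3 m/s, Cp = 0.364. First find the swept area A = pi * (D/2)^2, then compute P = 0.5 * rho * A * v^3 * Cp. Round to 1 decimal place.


Step 1 -- Compute swept area:
  A = pi * (D/2)^2 = pi * (140/2)^2 = 15393.8 m^2
Step 2 -- Apply wind power equation:
  P = 0.5 * rho * A * v^3 * Cp
  v^3 = 5.3^3 = 148.877
  P = 0.5 * 1.295 * 15393.8 * 148.877 * 0.364
  P = 540150.4 W

540150.4


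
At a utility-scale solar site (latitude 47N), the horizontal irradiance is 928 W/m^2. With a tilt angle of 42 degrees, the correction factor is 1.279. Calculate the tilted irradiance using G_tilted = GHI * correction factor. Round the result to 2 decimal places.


Identify the given values:
  GHI = 928 W/m^2, tilt correction factor = 1.279
Apply the formula G_tilted = GHI * factor:
  G_tilted = 928 * 1.279
  G_tilted = 1186.91 W/m^2

1186.91


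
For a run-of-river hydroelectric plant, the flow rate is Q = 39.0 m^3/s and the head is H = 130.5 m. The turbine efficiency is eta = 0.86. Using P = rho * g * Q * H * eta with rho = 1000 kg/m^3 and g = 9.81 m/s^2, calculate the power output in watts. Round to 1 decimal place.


Apply the hydropower formula P = rho * g * Q * H * eta
rho * g = 1000 * 9.81 = 9810.0
P = 9810.0 * 39.0 * 130.5 * 0.86
P = 42938075.7 W

42938075.7


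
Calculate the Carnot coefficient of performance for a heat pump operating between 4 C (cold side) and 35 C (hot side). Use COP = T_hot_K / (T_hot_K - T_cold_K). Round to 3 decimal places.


Convert to Kelvin:
  T_hot = 35 + 273.15 = 308.15 K
  T_cold = 4 + 273.15 = 277.15 K
Apply Carnot COP formula:
  COP = T_hot_K / (T_hot_K - T_cold_K) = 308.15 / 31.0
  COP = 9.940

9.940


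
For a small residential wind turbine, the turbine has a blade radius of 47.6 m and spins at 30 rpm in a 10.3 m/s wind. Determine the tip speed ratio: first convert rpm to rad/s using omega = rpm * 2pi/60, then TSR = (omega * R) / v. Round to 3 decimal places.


Convert rotational speed to rad/s:
  omega = 30 * 2 * pi / 60 = 3.1416 rad/s
Compute tip speed:
  v_tip = omega * R = 3.1416 * 47.6 = 149.54 m/s
Tip speed ratio:
  TSR = v_tip / v_wind = 149.54 / 10.3 = 14.518

14.518


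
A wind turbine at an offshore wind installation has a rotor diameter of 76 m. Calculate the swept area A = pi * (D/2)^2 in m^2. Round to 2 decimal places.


Compute the rotor radius:
  r = D / 2 = 76 / 2 = 38.0 m
Calculate swept area:
  A = pi * r^2 = pi * 38.0^2
  A = 4536.46 m^2

4536.46


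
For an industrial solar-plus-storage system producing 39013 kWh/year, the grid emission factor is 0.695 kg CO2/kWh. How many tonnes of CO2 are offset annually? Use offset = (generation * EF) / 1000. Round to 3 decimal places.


CO2 offset in kg = generation * emission_factor
CO2 offset = 39013 * 0.695 = 27114.04 kg
Convert to tonnes:
  CO2 offset = 27114.04 / 1000 = 27.114 tonnes

27.114


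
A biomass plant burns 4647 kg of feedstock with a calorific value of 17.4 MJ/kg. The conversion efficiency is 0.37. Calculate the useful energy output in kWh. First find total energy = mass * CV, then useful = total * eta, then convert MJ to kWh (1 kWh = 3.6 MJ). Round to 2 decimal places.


Total energy = mass * CV = 4647 * 17.4 = 80857.8 MJ
Useful energy = total * eta = 80857.8 * 0.37 = 29917.39 MJ
Convert to kWh: 29917.39 / 3.6
Useful energy = 8310.39 kWh

8310.39


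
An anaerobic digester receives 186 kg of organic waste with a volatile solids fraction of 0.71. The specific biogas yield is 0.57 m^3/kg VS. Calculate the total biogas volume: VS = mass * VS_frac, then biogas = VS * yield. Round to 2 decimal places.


Compute volatile solids:
  VS = mass * VS_fraction = 186 * 0.71 = 132.06 kg
Calculate biogas volume:
  Biogas = VS * specific_yield = 132.06 * 0.57
  Biogas = 75.27 m^3

75.27


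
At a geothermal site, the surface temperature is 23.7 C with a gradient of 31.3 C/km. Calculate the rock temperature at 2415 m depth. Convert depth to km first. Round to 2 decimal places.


Convert depth to km: 2415 / 1000 = 2.415 km
Temperature increase = gradient * depth_km = 31.3 * 2.415 = 75.59 C
Temperature at depth = T_surface + delta_T = 23.7 + 75.59
T = 99.29 C

99.29


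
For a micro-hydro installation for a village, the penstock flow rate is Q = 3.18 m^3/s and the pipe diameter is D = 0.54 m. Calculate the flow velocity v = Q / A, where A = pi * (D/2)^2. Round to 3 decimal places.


Compute pipe cross-sectional area:
  A = pi * (D/2)^2 = pi * (0.54/2)^2 = 0.229 m^2
Calculate velocity:
  v = Q / A = 3.18 / 0.229
  v = 13.885 m/s

13.885


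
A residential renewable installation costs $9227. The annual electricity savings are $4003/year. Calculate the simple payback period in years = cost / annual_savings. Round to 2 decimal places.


Simple payback period = initial cost / annual savings
Payback = 9227 / 4003
Payback = 2.31 years

2.31


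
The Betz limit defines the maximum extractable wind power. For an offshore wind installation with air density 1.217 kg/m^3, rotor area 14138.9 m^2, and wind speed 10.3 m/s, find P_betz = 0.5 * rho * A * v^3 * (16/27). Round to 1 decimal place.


The Betz coefficient Cp_max = 16/27 = 0.5926
v^3 = 10.3^3 = 1092.727
P_betz = 0.5 * rho * A * v^3 * Cp_max
P_betz = 0.5 * 1.217 * 14138.9 * 1092.727 * 0.5926
P_betz = 5571140.3 W

5571140.3


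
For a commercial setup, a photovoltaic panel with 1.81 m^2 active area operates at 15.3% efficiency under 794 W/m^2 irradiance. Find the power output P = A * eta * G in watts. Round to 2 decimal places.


Use the solar power formula P = A * eta * G.
Given: A = 1.81 m^2, eta = 0.153, G = 794 W/m^2
P = 1.81 * 0.153 * 794
P = 219.88 W

219.88


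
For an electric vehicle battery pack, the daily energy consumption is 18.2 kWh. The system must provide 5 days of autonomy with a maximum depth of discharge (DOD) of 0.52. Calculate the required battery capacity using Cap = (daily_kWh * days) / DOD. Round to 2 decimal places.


Total energy needed = daily * days = 18.2 * 5 = 91.0 kWh
Account for depth of discharge:
  Cap = total_energy / DOD = 91.0 / 0.52
  Cap = 175.00 kWh

175.00


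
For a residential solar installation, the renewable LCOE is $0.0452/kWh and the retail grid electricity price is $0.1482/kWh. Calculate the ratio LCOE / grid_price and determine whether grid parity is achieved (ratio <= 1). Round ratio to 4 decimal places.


Compare LCOE to grid price:
  LCOE = $0.0452/kWh, Grid price = $0.1482/kWh
  Ratio = LCOE / grid_price = 0.0452 / 0.1482 = 0.3050
  Grid parity achieved (ratio <= 1)? yes

0.3050


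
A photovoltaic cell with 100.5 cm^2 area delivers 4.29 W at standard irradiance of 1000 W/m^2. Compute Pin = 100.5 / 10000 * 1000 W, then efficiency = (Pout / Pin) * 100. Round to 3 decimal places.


First compute the input power:
  Pin = area_cm2 / 10000 * G = 100.5 / 10000 * 1000 = 10.05 W
Then compute efficiency:
  Efficiency = (Pout / Pin) * 100 = (4.29 / 10.05) * 100
  Efficiency = 42.687%

42.687


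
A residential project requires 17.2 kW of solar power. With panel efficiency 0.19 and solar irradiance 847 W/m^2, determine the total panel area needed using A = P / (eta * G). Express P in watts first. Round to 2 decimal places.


Convert target power to watts: P = 17.2 * 1000 = 17200.0 W
Compute denominator: eta * G = 0.19 * 847 = 160.93
Required area A = P / (eta * G) = 17200.0 / 160.93
A = 106.88 m^2

106.88


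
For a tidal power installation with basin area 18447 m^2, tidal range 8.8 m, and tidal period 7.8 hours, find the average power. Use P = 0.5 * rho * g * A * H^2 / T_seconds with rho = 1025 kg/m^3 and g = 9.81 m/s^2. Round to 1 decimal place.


Convert period to seconds: T = 7.8 * 3600 = 28080.0 s
H^2 = 8.8^2 = 77.44
P = 0.5 * rho * g * A * H^2 / T
P = 0.5 * 1025 * 9.81 * 18447 * 77.44 / 28080.0
P = 255774.3 W

255774.3


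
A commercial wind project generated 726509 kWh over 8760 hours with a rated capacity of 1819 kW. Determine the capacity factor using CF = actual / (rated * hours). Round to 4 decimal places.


Capacity factor = actual output / maximum possible output
Maximum possible = rated * hours = 1819 * 8760 = 15934440 kWh
CF = 726509 / 15934440
CF = 0.0456

0.0456


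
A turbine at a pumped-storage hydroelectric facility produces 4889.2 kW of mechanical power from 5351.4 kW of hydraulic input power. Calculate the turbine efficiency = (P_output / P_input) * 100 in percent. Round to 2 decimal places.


Turbine efficiency = (output power / input power) * 100
eta = (4889.2 / 5351.4) * 100
eta = 91.36%

91.36


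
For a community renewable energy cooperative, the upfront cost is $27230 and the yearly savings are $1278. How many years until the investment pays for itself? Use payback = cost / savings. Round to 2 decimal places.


Simple payback period = initial cost / annual savings
Payback = 27230 / 1278
Payback = 21.31 years

21.31


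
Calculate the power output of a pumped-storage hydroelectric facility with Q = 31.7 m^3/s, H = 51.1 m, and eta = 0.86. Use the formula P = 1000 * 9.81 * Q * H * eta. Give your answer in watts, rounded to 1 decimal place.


Apply the hydropower formula P = rho * g * Q * H * eta
rho * g = 1000 * 9.81 = 9810.0
P = 9810.0 * 31.7 * 51.1 * 0.86
P = 13666195.2 W

13666195.2


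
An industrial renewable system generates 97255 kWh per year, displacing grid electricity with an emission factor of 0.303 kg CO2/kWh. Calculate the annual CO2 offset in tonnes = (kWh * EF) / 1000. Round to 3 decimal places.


CO2 offset in kg = generation * emission_factor
CO2 offset = 97255 * 0.303 = 29468.27 kg
Convert to tonnes:
  CO2 offset = 29468.27 / 1000 = 29.468 tonnes

29.468


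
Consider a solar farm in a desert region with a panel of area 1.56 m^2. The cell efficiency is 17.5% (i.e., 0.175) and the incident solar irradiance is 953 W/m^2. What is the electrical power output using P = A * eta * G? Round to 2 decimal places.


Use the solar power formula P = A * eta * G.
Given: A = 1.56 m^2, eta = 0.175, G = 953 W/m^2
P = 1.56 * 0.175 * 953
P = 260.17 W

260.17


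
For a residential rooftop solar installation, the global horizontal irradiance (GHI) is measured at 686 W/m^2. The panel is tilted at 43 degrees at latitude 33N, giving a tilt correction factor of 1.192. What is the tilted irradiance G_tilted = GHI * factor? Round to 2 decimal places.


Identify the given values:
  GHI = 686 W/m^2, tilt correction factor = 1.192
Apply the formula G_tilted = GHI * factor:
  G_tilted = 686 * 1.192
  G_tilted = 817.71 W/m^2

817.71


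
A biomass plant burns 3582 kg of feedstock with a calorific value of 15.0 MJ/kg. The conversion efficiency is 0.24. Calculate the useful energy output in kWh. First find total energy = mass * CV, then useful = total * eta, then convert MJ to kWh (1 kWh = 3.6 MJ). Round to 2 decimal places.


Total energy = mass * CV = 3582 * 15.0 = 53730.0 MJ
Useful energy = total * eta = 53730.0 * 0.24 = 12895.2 MJ
Convert to kWh: 12895.2 / 3.6
Useful energy = 3582.00 kWh

3582.00


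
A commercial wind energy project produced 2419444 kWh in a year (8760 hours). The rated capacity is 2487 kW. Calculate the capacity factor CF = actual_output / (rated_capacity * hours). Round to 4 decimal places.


Capacity factor = actual output / maximum possible output
Maximum possible = rated * hours = 2487 * 8760 = 21786120 kWh
CF = 2419444 / 21786120
CF = 0.1111

0.1111


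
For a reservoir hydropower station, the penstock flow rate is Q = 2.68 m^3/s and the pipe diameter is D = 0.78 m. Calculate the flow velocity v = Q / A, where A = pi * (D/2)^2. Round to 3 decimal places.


Compute pipe cross-sectional area:
  A = pi * (D/2)^2 = pi * (0.78/2)^2 = 0.4778 m^2
Calculate velocity:
  v = Q / A = 2.68 / 0.4778
  v = 5.609 m/s

5.609


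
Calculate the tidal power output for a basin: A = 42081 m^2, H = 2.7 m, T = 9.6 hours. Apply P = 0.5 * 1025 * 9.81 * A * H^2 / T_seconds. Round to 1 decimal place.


Convert period to seconds: T = 9.6 * 3600 = 34560.0 s
H^2 = 2.7^2 = 7.29
P = 0.5 * rho * g * A * H^2 / T
P = 0.5 * 1025 * 9.81 * 42081 * 7.29 / 34560.0
P = 44627.5 W

44627.5


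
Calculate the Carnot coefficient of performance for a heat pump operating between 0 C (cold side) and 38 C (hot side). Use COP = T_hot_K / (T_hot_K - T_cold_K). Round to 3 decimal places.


Convert to Kelvin:
  T_hot = 38 + 273.15 = 311.15 K
  T_cold = 0 + 273.15 = 273.15 K
Apply Carnot COP formula:
  COP = T_hot_K / (T_hot_K - T_cold_K) = 311.15 / 38.0
  COP = 8.188

8.188


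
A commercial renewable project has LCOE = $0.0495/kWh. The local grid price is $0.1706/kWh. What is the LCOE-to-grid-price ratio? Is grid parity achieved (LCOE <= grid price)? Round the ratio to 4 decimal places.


Compare LCOE to grid price:
  LCOE = $0.0495/kWh, Grid price = $0.1706/kWh
  Ratio = LCOE / grid_price = 0.0495 / 0.1706 = 0.2902
  Grid parity achieved (ratio <= 1)? yes

0.2902


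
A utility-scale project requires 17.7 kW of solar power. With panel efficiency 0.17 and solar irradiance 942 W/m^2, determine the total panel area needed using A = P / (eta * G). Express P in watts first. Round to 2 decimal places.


Convert target power to watts: P = 17.7 * 1000 = 17700.0 W
Compute denominator: eta * G = 0.17 * 942 = 160.14
Required area A = P / (eta * G) = 17700.0 / 160.14
A = 110.53 m^2

110.53


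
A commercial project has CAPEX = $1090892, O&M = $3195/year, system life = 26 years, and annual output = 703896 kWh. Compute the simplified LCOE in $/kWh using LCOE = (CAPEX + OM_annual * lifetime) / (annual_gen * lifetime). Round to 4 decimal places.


Total cost = CAPEX + OM * lifetime = 1090892 + 3195 * 26 = 1090892 + 83070 = 1173962
Total generation = annual * lifetime = 703896 * 26 = 18301296 kWh
LCOE = 1173962 / 18301296
LCOE = 0.0641 $/kWh

0.0641


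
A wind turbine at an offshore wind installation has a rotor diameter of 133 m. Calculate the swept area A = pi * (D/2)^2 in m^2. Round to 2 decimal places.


Compute the rotor radius:
  r = D / 2 = 133 / 2 = 66.5 m
Calculate swept area:
  A = pi * r^2 = pi * 66.5^2
  A = 13892.91 m^2

13892.91


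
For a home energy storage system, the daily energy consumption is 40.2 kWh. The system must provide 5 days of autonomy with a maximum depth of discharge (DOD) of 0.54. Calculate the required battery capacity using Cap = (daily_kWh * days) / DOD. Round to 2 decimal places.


Total energy needed = daily * days = 40.2 * 5 = 201.0 kWh
Account for depth of discharge:
  Cap = total_energy / DOD = 201.0 / 0.54
  Cap = 372.22 kWh

372.22


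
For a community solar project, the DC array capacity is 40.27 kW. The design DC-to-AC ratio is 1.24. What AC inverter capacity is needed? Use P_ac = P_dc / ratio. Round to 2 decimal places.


The inverter AC capacity is determined by the DC/AC ratio.
Given: P_dc = 40.27 kW, DC/AC ratio = 1.24
P_ac = P_dc / ratio = 40.27 / 1.24
P_ac = 32.48 kW

32.48


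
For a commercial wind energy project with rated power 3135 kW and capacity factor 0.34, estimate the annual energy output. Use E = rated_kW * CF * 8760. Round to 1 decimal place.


Annual energy = rated_kW * capacity_factor * hours_per_year
Given: P_rated = 3135 kW, CF = 0.34, hours = 8760
E = 3135 * 0.34 * 8760
E = 9337284.0 kWh

9337284.0


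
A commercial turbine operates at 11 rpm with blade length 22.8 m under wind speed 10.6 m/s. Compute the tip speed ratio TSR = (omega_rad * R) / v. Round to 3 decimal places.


Convert rotational speed to rad/s:
  omega = 11 * 2 * pi / 60 = 1.1519 rad/s
Compute tip speed:
  v_tip = omega * R = 1.1519 * 22.8 = 26.264 m/s
Tip speed ratio:
  TSR = v_tip / v_wind = 26.264 / 10.6 = 2.478

2.478


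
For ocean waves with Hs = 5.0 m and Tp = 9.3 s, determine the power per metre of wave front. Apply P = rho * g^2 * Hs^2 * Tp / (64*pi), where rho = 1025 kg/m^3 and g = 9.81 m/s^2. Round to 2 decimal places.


Apply wave power formula:
  g^2 = 9.81^2 = 96.2361
  Hs^2 = 5.0^2 = 25.0
  Numerator = rho * g^2 * Hs^2 * Tp = 1025 * 96.2361 * 25.0 * 9.3 = 22934265.58
  Denominator = 64 * pi = 201.0619
  P = 22934265.58 / 201.0619 = 114065.68 W/m

114065.68


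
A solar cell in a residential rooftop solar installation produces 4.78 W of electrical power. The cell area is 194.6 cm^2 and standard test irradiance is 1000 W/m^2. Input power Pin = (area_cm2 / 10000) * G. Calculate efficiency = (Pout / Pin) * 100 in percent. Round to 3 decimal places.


First compute the input power:
  Pin = area_cm2 / 10000 * G = 194.6 / 10000 * 1000 = 19.46 W
Then compute efficiency:
  Efficiency = (Pout / Pin) * 100 = (4.78 / 19.46) * 100
  Efficiency = 24.563%

24.563


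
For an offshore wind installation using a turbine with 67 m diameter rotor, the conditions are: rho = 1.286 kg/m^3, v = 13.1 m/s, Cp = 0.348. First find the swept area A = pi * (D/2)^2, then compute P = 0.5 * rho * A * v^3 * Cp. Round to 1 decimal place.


Step 1 -- Compute swept area:
  A = pi * (D/2)^2 = pi * (67/2)^2 = 3525.65 m^2
Step 2 -- Apply wind power equation:
  P = 0.5 * rho * A * v^3 * Cp
  v^3 = 13.1^3 = 2248.091
  P = 0.5 * 1.286 * 3525.65 * 2248.091 * 0.348
  P = 1773550.6 W

1773550.6


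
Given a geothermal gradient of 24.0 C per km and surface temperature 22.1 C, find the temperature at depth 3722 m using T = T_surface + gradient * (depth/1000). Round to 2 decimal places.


Convert depth to km: 3722 / 1000 = 3.722 km
Temperature increase = gradient * depth_km = 24.0 * 3.722 = 89.33 C
Temperature at depth = T_surface + delta_T = 22.1 + 89.33
T = 111.43 C

111.43


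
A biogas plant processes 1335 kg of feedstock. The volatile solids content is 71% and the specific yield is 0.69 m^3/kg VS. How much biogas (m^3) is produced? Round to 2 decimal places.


Compute volatile solids:
  VS = mass * VS_fraction = 1335 * 0.71 = 947.85 kg
Calculate biogas volume:
  Biogas = VS * specific_yield = 947.85 * 0.69
  Biogas = 654.02 m^3

654.02


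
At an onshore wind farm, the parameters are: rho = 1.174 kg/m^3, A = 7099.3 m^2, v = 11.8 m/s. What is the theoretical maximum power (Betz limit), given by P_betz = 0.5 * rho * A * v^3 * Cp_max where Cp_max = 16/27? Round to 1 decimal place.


The Betz coefficient Cp_max = 16/27 = 0.5926
v^3 = 11.8^3 = 1643.032
P_betz = 0.5 * rho * A * v^3 * Cp_max
P_betz = 0.5 * 1.174 * 7099.3 * 1643.032 * 0.5926
P_betz = 4057475.2 W

4057475.2


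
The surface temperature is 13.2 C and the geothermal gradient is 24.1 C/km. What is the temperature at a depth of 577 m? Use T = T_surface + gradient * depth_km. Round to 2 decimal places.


Convert depth to km: 577 / 1000 = 0.577 km
Temperature increase = gradient * depth_km = 24.1 * 0.577 = 13.91 C
Temperature at depth = T_surface + delta_T = 13.2 + 13.91
T = 27.11 C

27.11


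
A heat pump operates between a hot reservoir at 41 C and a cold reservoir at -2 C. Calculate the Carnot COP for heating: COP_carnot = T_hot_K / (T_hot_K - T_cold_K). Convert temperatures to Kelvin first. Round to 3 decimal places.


Convert to Kelvin:
  T_hot = 41 + 273.15 = 314.15 K
  T_cold = -2 + 273.15 = 271.15 K
Apply Carnot COP formula:
  COP = T_hot_K / (T_hot_K - T_cold_K) = 314.15 / 43.0
  COP = 7.306

7.306


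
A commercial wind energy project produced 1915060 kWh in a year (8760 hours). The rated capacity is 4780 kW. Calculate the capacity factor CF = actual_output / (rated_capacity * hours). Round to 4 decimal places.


Capacity factor = actual output / maximum possible output
Maximum possible = rated * hours = 4780 * 8760 = 41872800 kWh
CF = 1915060 / 41872800
CF = 0.0457

0.0457


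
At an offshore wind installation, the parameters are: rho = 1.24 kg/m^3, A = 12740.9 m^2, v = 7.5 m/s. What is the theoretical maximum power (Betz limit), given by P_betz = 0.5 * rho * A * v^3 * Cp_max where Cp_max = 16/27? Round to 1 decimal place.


The Betz coefficient Cp_max = 16/27 = 0.5926
v^3 = 7.5^3 = 421.875
P_betz = 0.5 * rho * A * v^3 * Cp_max
P_betz = 0.5 * 1.24 * 12740.9 * 421.875 * 0.5926
P_betz = 1974839.5 W

1974839.5


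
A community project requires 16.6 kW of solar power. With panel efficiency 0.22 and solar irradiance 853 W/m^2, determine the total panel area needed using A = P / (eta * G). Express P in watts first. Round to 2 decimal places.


Convert target power to watts: P = 16.6 * 1000 = 16600.0 W
Compute denominator: eta * G = 0.22 * 853 = 187.66
Required area A = P / (eta * G) = 16600.0 / 187.66
A = 88.46 m^2

88.46


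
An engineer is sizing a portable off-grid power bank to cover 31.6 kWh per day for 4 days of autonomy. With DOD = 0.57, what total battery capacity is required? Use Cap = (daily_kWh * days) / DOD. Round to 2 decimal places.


Total energy needed = daily * days = 31.6 * 4 = 126.4 kWh
Account for depth of discharge:
  Cap = total_energy / DOD = 126.4 / 0.57
  Cap = 221.75 kWh

221.75


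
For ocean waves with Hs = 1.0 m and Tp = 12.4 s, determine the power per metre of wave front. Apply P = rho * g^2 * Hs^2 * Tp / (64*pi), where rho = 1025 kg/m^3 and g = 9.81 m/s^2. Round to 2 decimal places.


Apply wave power formula:
  g^2 = 9.81^2 = 96.2361
  Hs^2 = 1.0^2 = 1.0
  Numerator = rho * g^2 * Hs^2 * Tp = 1025 * 96.2361 * 1.0 * 12.4 = 1223160.83
  Denominator = 64 * pi = 201.0619
  P = 1223160.83 / 201.0619 = 6083.50 W/m

6083.50


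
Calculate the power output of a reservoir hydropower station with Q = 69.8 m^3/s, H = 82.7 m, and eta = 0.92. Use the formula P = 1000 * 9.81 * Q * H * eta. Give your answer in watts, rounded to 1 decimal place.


Apply the hydropower formula P = rho * g * Q * H * eta
rho * g = 1000 * 9.81 = 9810.0
P = 9810.0 * 69.8 * 82.7 * 0.92
P = 52097606.0 W

52097606.0


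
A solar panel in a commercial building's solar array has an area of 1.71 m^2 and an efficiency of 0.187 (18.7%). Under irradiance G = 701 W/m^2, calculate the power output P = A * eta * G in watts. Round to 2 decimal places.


Use the solar power formula P = A * eta * G.
Given: A = 1.71 m^2, eta = 0.187, G = 701 W/m^2
P = 1.71 * 0.187 * 701
P = 224.16 W

224.16


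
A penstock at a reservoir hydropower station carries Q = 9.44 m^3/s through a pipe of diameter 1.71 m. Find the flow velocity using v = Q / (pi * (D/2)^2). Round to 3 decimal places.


Compute pipe cross-sectional area:
  A = pi * (D/2)^2 = pi * (1.71/2)^2 = 2.2966 m^2
Calculate velocity:
  v = Q / A = 9.44 / 2.2966
  v = 4.110 m/s

4.110


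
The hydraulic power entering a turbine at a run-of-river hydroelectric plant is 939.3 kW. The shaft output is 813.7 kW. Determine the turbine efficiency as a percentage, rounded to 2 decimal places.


Turbine efficiency = (output power / input power) * 100
eta = (813.7 / 939.3) * 100
eta = 86.63%

86.63


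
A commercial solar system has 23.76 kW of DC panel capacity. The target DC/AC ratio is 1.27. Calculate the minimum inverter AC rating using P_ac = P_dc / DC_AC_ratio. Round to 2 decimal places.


The inverter AC capacity is determined by the DC/AC ratio.
Given: P_dc = 23.76 kW, DC/AC ratio = 1.27
P_ac = P_dc / ratio = 23.76 / 1.27
P_ac = 18.71 kW

18.71


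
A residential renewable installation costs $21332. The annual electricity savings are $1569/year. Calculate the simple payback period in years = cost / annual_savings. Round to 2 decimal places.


Simple payback period = initial cost / annual savings
Payback = 21332 / 1569
Payback = 13.60 years

13.60


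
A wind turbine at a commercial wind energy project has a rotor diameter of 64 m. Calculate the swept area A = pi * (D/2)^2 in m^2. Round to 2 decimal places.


Compute the rotor radius:
  r = D / 2 = 64 / 2 = 32.0 m
Calculate swept area:
  A = pi * r^2 = pi * 32.0^2
  A = 3216.99 m^2

3216.99


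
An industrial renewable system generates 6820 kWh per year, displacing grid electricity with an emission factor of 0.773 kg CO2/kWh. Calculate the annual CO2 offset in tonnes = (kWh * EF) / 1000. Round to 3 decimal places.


CO2 offset in kg = generation * emission_factor
CO2 offset = 6820 * 0.773 = 5271.86 kg
Convert to tonnes:
  CO2 offset = 5271.86 / 1000 = 5.272 tonnes

5.272


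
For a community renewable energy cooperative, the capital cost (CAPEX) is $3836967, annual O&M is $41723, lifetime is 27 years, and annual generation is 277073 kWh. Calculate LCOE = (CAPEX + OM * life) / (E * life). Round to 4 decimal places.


Total cost = CAPEX + OM * lifetime = 3836967 + 41723 * 27 = 3836967 + 1126521 = 4963488
Total generation = annual * lifetime = 277073 * 27 = 7480971 kWh
LCOE = 4963488 / 7480971
LCOE = 0.6635 $/kWh

0.6635


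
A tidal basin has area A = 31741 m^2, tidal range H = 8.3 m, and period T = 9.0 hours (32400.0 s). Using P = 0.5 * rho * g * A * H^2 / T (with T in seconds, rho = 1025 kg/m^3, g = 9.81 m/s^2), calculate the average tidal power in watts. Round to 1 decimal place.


Convert period to seconds: T = 9.0 * 3600 = 32400.0 s
H^2 = 8.3^2 = 68.89
P = 0.5 * rho * g * A * H^2 / T
P = 0.5 * 1025 * 9.81 * 31741 * 68.89 / 32400.0
P = 339308.4 W

339308.4


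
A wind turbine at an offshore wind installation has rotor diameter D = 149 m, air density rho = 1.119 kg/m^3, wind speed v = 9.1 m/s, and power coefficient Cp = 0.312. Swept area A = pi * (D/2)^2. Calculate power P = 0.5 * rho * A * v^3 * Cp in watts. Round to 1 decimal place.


Step 1 -- Compute swept area:
  A = pi * (D/2)^2 = pi * (149/2)^2 = 17436.62 m^2
Step 2 -- Apply wind power equation:
  P = 0.5 * rho * A * v^3 * Cp
  v^3 = 9.1^3 = 753.571
  P = 0.5 * 1.119 * 17436.62 * 753.571 * 0.312
  P = 2293724.6 W

2293724.6


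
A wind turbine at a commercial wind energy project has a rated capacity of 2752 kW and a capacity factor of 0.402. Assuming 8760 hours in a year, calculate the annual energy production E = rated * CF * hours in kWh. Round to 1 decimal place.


Annual energy = rated_kW * capacity_factor * hours_per_year
Given: P_rated = 2752 kW, CF = 0.402, hours = 8760
E = 2752 * 0.402 * 8760
E = 9691223.0 kWh

9691223.0


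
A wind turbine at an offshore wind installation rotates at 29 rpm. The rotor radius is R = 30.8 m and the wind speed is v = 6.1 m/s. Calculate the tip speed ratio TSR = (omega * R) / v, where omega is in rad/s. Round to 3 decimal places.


Convert rotational speed to rad/s:
  omega = 29 * 2 * pi / 60 = 3.0369 rad/s
Compute tip speed:
  v_tip = omega * R = 3.0369 * 30.8 = 93.536 m/s
Tip speed ratio:
  TSR = v_tip / v_wind = 93.536 / 6.1 = 15.334

15.334


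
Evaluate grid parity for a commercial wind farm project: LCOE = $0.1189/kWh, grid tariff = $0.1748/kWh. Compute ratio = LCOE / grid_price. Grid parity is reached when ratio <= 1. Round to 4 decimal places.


Compare LCOE to grid price:
  LCOE = $0.1189/kWh, Grid price = $0.1748/kWh
  Ratio = LCOE / grid_price = 0.1189 / 0.1748 = 0.6802
  Grid parity achieved (ratio <= 1)? yes

0.6802


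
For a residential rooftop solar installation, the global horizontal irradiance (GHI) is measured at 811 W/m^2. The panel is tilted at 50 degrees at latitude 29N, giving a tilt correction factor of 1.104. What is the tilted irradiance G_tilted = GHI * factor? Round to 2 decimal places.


Identify the given values:
  GHI = 811 W/m^2, tilt correction factor = 1.104
Apply the formula G_tilted = GHI * factor:
  G_tilted = 811 * 1.104
  G_tilted = 895.34 W/m^2

895.34


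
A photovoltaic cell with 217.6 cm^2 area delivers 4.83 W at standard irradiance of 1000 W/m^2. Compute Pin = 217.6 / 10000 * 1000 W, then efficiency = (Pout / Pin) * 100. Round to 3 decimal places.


First compute the input power:
  Pin = area_cm2 / 10000 * G = 217.6 / 10000 * 1000 = 21.76 W
Then compute efficiency:
  Efficiency = (Pout / Pin) * 100 = (4.83 / 21.76) * 100
  Efficiency = 22.197%

22.197


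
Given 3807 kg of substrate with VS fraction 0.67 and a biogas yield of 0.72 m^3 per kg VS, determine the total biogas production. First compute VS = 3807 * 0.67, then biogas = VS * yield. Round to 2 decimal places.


Compute volatile solids:
  VS = mass * VS_fraction = 3807 * 0.67 = 2550.69 kg
Calculate biogas volume:
  Biogas = VS * specific_yield = 2550.69 * 0.72
  Biogas = 1836.50 m^3

1836.50


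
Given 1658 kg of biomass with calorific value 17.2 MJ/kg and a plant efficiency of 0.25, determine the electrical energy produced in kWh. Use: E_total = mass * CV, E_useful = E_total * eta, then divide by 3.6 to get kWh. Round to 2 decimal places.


Total energy = mass * CV = 1658 * 17.2 = 28517.6 MJ
Useful energy = total * eta = 28517.6 * 0.25 = 7129.4 MJ
Convert to kWh: 7129.4 / 3.6
Useful energy = 1980.39 kWh

1980.39


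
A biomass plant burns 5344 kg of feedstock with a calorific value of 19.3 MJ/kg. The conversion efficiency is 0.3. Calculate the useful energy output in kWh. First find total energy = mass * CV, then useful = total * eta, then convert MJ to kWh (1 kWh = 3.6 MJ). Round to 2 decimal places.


Total energy = mass * CV = 5344 * 19.3 = 103139.2 MJ
Useful energy = total * eta = 103139.2 * 0.3 = 30941.76 MJ
Convert to kWh: 30941.76 / 3.6
Useful energy = 8594.93 kWh

8594.93


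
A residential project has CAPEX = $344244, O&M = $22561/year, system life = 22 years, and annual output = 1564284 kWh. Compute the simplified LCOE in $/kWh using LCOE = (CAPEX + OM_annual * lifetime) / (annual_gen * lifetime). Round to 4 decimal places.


Total cost = CAPEX + OM * lifetime = 344244 + 22561 * 22 = 344244 + 496342 = 840586
Total generation = annual * lifetime = 1564284 * 22 = 34414248 kWh
LCOE = 840586 / 34414248
LCOE = 0.0244 $/kWh

0.0244


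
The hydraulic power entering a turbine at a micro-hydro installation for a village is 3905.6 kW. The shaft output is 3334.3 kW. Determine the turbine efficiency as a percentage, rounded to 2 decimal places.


Turbine efficiency = (output power / input power) * 100
eta = (3334.3 / 3905.6) * 100
eta = 85.37%

85.37


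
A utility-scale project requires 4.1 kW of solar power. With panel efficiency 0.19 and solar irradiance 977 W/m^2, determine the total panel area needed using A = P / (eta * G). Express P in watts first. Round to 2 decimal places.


Convert target power to watts: P = 4.1 * 1000 = 4100.0 W
Compute denominator: eta * G = 0.19 * 977 = 185.63
Required area A = P / (eta * G) = 4100.0 / 185.63
A = 22.09 m^2

22.09


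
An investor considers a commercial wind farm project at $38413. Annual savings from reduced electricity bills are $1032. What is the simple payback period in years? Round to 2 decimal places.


Simple payback period = initial cost / annual savings
Payback = 38413 / 1032
Payback = 37.22 years

37.22


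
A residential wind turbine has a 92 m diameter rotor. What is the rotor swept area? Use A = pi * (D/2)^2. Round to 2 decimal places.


Compute the rotor radius:
  r = D / 2 = 92 / 2 = 46.0 m
Calculate swept area:
  A = pi * r^2 = pi * 46.0^2
  A = 6647.61 m^2

6647.61


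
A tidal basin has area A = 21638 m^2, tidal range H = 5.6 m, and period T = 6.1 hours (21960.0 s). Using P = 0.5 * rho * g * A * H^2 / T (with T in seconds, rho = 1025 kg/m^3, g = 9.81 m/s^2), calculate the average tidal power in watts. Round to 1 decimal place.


Convert period to seconds: T = 6.1 * 3600 = 21960.0 s
H^2 = 5.6^2 = 31.36
P = 0.5 * rho * g * A * H^2 / T
P = 0.5 * 1025 * 9.81 * 21638 * 31.36 / 21960.0
P = 155354.5 W

155354.5


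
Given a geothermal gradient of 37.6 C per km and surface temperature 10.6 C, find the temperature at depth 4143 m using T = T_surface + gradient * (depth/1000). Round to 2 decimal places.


Convert depth to km: 4143 / 1000 = 4.143 km
Temperature increase = gradient * depth_km = 37.6 * 4.143 = 155.78 C
Temperature at depth = T_surface + delta_T = 10.6 + 155.78
T = 166.38 C

166.38


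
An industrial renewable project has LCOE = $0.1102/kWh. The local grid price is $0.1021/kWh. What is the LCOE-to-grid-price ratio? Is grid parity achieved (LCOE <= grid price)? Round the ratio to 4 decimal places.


Compare LCOE to grid price:
  LCOE = $0.1102/kWh, Grid price = $0.1021/kWh
  Ratio = LCOE / grid_price = 0.1102 / 0.1021 = 1.0793
  Grid parity achieved (ratio <= 1)? no

1.0793


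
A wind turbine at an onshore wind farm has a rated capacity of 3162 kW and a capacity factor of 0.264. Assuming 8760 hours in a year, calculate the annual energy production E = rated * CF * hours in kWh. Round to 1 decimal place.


Annual energy = rated_kW * capacity_factor * hours_per_year
Given: P_rated = 3162 kW, CF = 0.264, hours = 8760
E = 3162 * 0.264 * 8760
E = 7312567.7 kWh

7312567.7


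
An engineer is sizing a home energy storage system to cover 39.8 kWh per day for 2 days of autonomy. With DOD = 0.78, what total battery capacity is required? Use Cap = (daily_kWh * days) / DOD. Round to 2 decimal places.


Total energy needed = daily * days = 39.8 * 2 = 79.6 kWh
Account for depth of discharge:
  Cap = total_energy / DOD = 79.6 / 0.78
  Cap = 102.05 kWh

102.05


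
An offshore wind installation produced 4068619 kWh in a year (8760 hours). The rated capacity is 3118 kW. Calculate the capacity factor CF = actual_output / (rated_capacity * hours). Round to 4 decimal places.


Capacity factor = actual output / maximum possible output
Maximum possible = rated * hours = 3118 * 8760 = 27313680 kWh
CF = 4068619 / 27313680
CF = 0.1490

0.1490


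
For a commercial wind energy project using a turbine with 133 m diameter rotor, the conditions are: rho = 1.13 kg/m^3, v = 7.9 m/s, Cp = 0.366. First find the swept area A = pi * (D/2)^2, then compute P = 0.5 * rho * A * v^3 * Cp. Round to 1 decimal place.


Step 1 -- Compute swept area:
  A = pi * (D/2)^2 = pi * (133/2)^2 = 13892.91 m^2
Step 2 -- Apply wind power equation:
  P = 0.5 * rho * A * v^3 * Cp
  v^3 = 7.9^3 = 493.039
  P = 0.5 * 1.13 * 13892.91 * 493.039 * 0.366
  P = 1416458.9 W

1416458.9


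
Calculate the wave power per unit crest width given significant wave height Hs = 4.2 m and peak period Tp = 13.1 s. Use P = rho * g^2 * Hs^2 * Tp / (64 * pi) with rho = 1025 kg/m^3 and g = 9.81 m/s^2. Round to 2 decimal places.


Apply wave power formula:
  g^2 = 9.81^2 = 96.2361
  Hs^2 = 4.2^2 = 17.64
  Numerator = rho * g^2 * Hs^2 * Tp = 1025 * 96.2361 * 17.64 * 13.1 = 22794588.51
  Denominator = 64 * pi = 201.0619
  P = 22794588.51 / 201.0619 = 113370.98 W/m

113370.98


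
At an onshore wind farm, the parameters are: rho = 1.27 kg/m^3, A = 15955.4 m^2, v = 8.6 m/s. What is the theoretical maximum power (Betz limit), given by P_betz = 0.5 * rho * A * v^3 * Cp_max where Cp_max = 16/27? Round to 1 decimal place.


The Betz coefficient Cp_max = 16/27 = 0.5926
v^3 = 8.6^3 = 636.056
P_betz = 0.5 * rho * A * v^3 * Cp_max
P_betz = 0.5 * 1.27 * 15955.4 * 636.056 * 0.5926
P_betz = 3818853.5 W

3818853.5


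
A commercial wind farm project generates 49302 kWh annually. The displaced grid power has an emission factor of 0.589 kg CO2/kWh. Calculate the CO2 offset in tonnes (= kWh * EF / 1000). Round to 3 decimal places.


CO2 offset in kg = generation * emission_factor
CO2 offset = 49302 * 0.589 = 29038.88 kg
Convert to tonnes:
  CO2 offset = 29038.88 / 1000 = 29.039 tonnes

29.039


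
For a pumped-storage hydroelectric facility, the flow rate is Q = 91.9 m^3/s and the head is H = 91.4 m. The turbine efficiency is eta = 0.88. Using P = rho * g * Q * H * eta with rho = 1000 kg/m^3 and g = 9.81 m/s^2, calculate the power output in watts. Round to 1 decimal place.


Apply the hydropower formula P = rho * g * Q * H * eta
rho * g = 1000 * 9.81 = 9810.0
P = 9810.0 * 91.9 * 91.4 * 0.88
P = 72512584.8 W

72512584.8


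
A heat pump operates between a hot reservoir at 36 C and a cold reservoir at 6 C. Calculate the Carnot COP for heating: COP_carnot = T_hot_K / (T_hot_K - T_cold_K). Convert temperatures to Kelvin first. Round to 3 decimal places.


Convert to Kelvin:
  T_hot = 36 + 273.15 = 309.15 K
  T_cold = 6 + 273.15 = 279.15 K
Apply Carnot COP formula:
  COP = T_hot_K / (T_hot_K - T_cold_K) = 309.15 / 30.0
  COP = 10.305

10.305


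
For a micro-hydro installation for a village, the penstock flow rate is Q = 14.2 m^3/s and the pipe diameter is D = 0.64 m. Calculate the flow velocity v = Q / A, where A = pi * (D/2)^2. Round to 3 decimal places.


Compute pipe cross-sectional area:
  A = pi * (D/2)^2 = pi * (0.64/2)^2 = 0.3217 m^2
Calculate velocity:
  v = Q / A = 14.2 / 0.3217
  v = 44.141 m/s

44.141


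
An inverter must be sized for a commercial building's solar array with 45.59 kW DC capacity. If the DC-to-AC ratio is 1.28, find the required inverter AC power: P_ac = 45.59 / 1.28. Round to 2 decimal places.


The inverter AC capacity is determined by the DC/AC ratio.
Given: P_dc = 45.59 kW, DC/AC ratio = 1.28
P_ac = P_dc / ratio = 45.59 / 1.28
P_ac = 35.62 kW

35.62


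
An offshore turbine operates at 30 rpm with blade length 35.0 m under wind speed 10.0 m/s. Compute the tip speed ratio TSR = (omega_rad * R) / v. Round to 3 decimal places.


Convert rotational speed to rad/s:
  omega = 30 * 2 * pi / 60 = 3.1416 rad/s
Compute tip speed:
  v_tip = omega * R = 3.1416 * 35.0 = 109.956 m/s
Tip speed ratio:
  TSR = v_tip / v_wind = 109.956 / 10.0 = 10.996

10.996


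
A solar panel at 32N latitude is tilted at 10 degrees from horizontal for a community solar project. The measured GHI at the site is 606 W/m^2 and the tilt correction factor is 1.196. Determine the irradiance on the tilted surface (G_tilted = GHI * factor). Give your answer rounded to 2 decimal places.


Identify the given values:
  GHI = 606 W/m^2, tilt correction factor = 1.196
Apply the formula G_tilted = GHI * factor:
  G_tilted = 606 * 1.196
  G_tilted = 724.78 W/m^2

724.78
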